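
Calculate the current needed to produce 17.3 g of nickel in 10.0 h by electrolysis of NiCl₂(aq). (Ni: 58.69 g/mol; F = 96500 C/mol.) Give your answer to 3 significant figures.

1.58 A

n(Ni) = 17.3 / 58.69 = 0.2948 mol
Ni²⁺ + 2e⁻ → Ni, so n(e⁻) = 2 × 0.2948 = 0.5896 mol
Q = 0.5896 × 96500 = 56900 C
I = Q / t = 56900 / 36000 s = 1.58 A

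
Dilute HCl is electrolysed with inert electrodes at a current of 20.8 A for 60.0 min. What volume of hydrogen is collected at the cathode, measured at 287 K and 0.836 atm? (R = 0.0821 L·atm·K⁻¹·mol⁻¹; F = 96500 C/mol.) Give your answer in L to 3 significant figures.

Q = 20.8 A × 3600 s = 74880 C
Moles of electrons = 74880 / 96500 = 0.7760 mol
2H⁺ + 2e⁻ → H₂, so n(H₂) = 0.7760 / 2 = 0.3880 mol
V = nRT/P = 0.3880 × 0.0821 × 287 / 0.836 = 10.94 L

10.9 L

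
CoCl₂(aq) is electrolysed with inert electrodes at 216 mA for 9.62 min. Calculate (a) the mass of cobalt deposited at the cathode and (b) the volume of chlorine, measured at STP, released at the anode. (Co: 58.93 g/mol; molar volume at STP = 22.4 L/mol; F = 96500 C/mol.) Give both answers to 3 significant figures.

Q = 0.216 × 577.2 = 124.7 C; n(e⁻) = 124.7 / 96500 = 0.001292 mol
Cathode: Co²⁺ + 2e⁻ → Co → n(Co) = 0.001292/2 = 6.460×10^-4 mol → 0.0381 g
Anode: 2Cl⁻ → Cl₂ + 2e⁻ → n(Cl₂) = 0.001292/2 = 6.460×10^-4 mol → 0.0145 L

0.0381 g Co; 0.0145 L Cl₂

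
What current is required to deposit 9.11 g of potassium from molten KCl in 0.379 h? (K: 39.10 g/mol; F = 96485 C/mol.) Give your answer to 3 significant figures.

16.5 A

n(K) = 9.11 / 39.10 = 0.2330 mol
K⁺ + e⁻ → K, so n(e⁻) = 0.2330 mol
Q = 0.2330 × 96485 = 22480 C
I = Q / t = 22480 / 1364.4 s = 16.5 A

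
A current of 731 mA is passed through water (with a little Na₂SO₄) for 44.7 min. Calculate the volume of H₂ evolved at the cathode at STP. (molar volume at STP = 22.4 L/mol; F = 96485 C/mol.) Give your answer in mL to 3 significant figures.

Charge passed = 0.731 × 2682 = 1961 C
n(e⁻) = Q/F = 1961/96485 = 0.02032 mol
2H⁺ + 2e⁻ → H₂, so n(H₂) = 0.02032 / 2 = 0.01016 mol
V = 0.01016 × 22.4 = 0.2276 L
= 228 mL

228 mL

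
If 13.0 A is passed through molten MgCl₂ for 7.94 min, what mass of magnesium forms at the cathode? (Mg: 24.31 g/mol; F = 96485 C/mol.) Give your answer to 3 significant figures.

Charge passed = 13.0 × 476.4 = 6193 C
n(e⁻) = Q/F = 6193/96485 = 0.06419 mol
Mg²⁺ + 2e⁻ → Mg, so n(Mg) = 0.06419 / 2 = 0.03210 mol
m = 0.03210 × 24.31 = 0.780 g

0.780 g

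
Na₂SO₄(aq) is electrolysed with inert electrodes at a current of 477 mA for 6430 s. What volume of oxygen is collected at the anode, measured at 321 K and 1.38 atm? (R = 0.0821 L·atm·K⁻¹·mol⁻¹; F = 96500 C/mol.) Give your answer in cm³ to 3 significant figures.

152 cm³

Q = 0.477 A × 6430 s = 3067 C
Moles of electrons = 3067 / 96500 = 0.03178 mol
2H₂O → O₂ + 4H⁺ + 4e⁻, so n(O₂) = 0.03178 / 4 = 0.007945 mol
V = nRT/P = 0.007945 × 0.0821 × 321 / 1.38 = 0.1517 L
= 152 cm³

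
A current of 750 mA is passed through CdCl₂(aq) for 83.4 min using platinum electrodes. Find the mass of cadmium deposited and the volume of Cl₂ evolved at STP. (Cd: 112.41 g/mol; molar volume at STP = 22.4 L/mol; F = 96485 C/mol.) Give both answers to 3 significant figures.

Q = 0.750 × 5004 = 3753 C; n(e⁻) = 3753 / 96485 = 0.03890 mol
Cathode: Cd²⁺ + 2e⁻ → Cd → n(Cd) = 0.03890/2 = 0.01945 mol → 2.19 g
Anode: 2Cl⁻ → Cl₂ + 2e⁻ → n(Cl₂) = 0.03890/2 = 0.01945 mol → 0.436 L

2.19 g Cd; 0.436 L Cl₂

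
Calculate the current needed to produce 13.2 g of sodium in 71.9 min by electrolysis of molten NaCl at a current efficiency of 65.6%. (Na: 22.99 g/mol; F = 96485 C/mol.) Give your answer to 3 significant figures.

19.6 A

n(Na) = 13.2 / 22.99 = 0.5742 mol
Na⁺ + e⁻ → Na, so n(e⁻) = 0.5742 mol
Q = 0.5742 × 96485 / 0.656 = 84450 C
I = Q / t = 84450 / 4314 s = 19.6 A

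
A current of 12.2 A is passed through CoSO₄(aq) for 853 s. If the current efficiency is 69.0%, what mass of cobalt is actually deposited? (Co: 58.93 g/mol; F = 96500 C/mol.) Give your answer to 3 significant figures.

Q = 12.2 × 853 = 10410 C
n(e⁻) = 10410 / 96500 = 0.1079 mol
Co²⁺ + 2e⁻ → Co, so theoretical m(Co) = 0.05395 × 58.93 = 3.179 g
Actual mass = 69.0% × 3.179 = 2.19 g

2.19 g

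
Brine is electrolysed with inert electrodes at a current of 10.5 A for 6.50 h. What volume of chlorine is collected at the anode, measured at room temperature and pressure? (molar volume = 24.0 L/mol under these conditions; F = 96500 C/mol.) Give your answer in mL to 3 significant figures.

30600 mL

Q = It = 10.5 × 23400 = 2.457×10^5 C
n(e⁻) = 2.457×10^5 / 96500 = 2.546 mol
2Cl⁻ → Cl₂ + 2e⁻, so n(Cl₂) = 2.546 / 2 = 1.273 mol
V = 1.273 × 24.0 = 30.55 L
= 30600 mL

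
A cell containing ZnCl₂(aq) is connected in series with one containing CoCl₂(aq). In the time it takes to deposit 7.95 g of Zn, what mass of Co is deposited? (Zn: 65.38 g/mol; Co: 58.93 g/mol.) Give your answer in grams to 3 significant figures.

7.17 g

n(Zn) = 7.95 / 65.38 = 0.1216 mol
Zn²⁺ + 2e⁻ → Zn, so n(e⁻) = 2 × 0.1216 = 0.2432 mol
In series, the same 0.2432 mol of electrons flows through the second cell.
Co²⁺ + 2e⁻ → Co, so n(Co) = 0.2432 / 2 = 0.1216 mol
m(Co) = 0.1216 × 58.93 = 7.17 g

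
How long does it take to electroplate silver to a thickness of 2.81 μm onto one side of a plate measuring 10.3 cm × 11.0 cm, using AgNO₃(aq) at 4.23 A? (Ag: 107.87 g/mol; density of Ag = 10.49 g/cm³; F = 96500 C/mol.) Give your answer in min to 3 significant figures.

1.18 min

Plated area = 10.3 × 11.0 = 113.3 cm²
Volume = 113.3 × 2.81×10⁻⁴ cm = 0.03184 cm³
m(Ag) = 0.03184 × 10.49 = 0.3340 g
n(Ag) = 0.3340 / 107.87 = 0.003096 mol; n(e⁻) = 0.003096 mol
Q = 0.003096 × 96500 = 298.8 C
t = 298.8 / 4.23 = 70.64 s = 1.18 min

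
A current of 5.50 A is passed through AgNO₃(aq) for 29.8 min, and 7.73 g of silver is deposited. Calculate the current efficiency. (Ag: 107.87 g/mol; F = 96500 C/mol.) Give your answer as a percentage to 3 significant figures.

70.3%

Q = 5.50 × 1788 = 9834 C
n(e⁻) = 9834 / 96500 = 0.1019 mol
Ag⁺ + e⁻ → Ag, so theoretical n(Ag) = 0.1019 mol → 10.99 g
Efficiency = 7.73 / 10.99 = 0.7034 = 70.3%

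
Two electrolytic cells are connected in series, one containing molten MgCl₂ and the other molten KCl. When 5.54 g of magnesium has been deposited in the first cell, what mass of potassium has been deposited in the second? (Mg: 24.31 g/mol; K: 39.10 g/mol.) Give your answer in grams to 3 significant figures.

n(Mg) = 5.54 / 24.31 = 0.2279 mol
Mg²⁺ + 2e⁻ → Mg, so n(e⁻) = 2 × 0.2279 = 0.4558 mol
Since the cells are in series, n(e⁻) in the K cell is also 0.4558 mol.
K⁺ + e⁻ → K, so n(K) = 0.4558 mol
m(K) = 0.4558 × 39.10 = 17.8 g

17.8 g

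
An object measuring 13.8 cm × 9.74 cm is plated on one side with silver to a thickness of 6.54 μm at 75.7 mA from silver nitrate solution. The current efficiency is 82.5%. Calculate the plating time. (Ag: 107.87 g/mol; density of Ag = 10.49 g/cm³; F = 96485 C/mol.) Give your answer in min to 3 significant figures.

Plated area = 13.8 × 9.74 = 134.4 cm²
Volume = 134.4 × 6.54×10⁻⁴ cm = 0.08790 cm³
m(Ag) = 0.08790 × 10.49 = 0.9221 g
n(Ag) = 0.9221 / 107.87 = 0.008548 mol; n(e⁻) = 0.008548 mol
Q = 0.008548 × 96485 / 0.825 = 999.7 C
t = 999.7 / 0.0757 = 13210 s = 220 min

220 min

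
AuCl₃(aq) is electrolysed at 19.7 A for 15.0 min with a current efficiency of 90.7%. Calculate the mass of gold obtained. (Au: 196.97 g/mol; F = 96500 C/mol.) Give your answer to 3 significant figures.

Q = 19.7 × 900 = 17730 C
n(e⁻) = 17730 / 96500 = 0.1837 mol
Au³⁺ + 3e⁻ → Au, so theoretical m(Au) = 0.06123 × 196.97 = 12.06 g
Actual mass = 90.7% × 12.06 = 10.9 g

10.9 g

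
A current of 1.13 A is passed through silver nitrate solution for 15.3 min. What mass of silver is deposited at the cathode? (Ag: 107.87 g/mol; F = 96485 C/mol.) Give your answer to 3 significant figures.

Q = It = 1.13 × 918 = 1037 C
Moles of electrons = 1037 / 96485 = 0.01075 mol
Ag⁺ + e⁻ → Ag, so n(Ag) = 0.01075 mol
m = 0.01075 × 107.87 = 1.16 g

1.16 g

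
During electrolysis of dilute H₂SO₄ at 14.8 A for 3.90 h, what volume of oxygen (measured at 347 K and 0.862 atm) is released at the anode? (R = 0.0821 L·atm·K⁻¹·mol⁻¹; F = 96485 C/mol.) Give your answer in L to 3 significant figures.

17.8 L

Charge passed = 14.8 × 14040 = 2.078×10^5 C
Moles of electrons = 2.078×10^5 / 96485 = 2.154 mol
2H₂O → O₂ + 4H⁺ + 4e⁻, so n(O₂) = 2.154 / 4 = 0.5385 mol
V = nRT/P = 0.5385 × 0.0821 × 347 / 0.862 = 17.80 L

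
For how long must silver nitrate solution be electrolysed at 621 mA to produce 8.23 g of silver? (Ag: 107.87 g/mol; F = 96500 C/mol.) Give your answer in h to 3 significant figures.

3.29 h

n(Ag) = 8.23 / 107.87 = 0.07630 mol
Ag⁺ + e⁻ → Ag, so n(e⁻) = 0.07630 mol
Q = 0.07630 × 96500 = 7363 C
t = Q / I = 7363 / 0.621 = 11860 s = 3.29 h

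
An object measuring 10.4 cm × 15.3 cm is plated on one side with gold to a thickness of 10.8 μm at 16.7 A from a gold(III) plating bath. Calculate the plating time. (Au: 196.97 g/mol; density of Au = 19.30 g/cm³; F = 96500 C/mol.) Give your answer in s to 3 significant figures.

Plated area = 10.4 × 15.3 = 159.1 cm²
Volume = 159.1 × 10.8×10⁻⁴ cm = 0.1718 cm³
m(Au) = 0.1718 × 19.30 = 3.316 g
n(Au) = 3.316 / 196.97 = 0.01684 mol; n(e⁻) = 3 × 0.01684 = 0.05052 mol
Q = 0.05052 × 96500 = 4875 C
t = 4875 / 16.7 = 291.9 s

292 s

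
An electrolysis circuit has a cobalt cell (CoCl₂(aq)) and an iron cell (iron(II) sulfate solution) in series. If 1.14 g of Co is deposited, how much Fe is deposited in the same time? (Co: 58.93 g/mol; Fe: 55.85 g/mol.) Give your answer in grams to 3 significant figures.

n(Co) = 1.14 / 58.93 = 0.01934 mol
Co²⁺ + 2e⁻ → Co, so n(e⁻) = 2 × 0.01934 = 0.03868 mol
The cells are in series, so the same charge (and hence the same n(e⁻) = 0.03868 mol) passes through both.
Fe²⁺ + 2e⁻ → Fe, so n(Fe) = 0.03868 / 2 = 0.01934 mol
m(Fe) = 0.01934 × 55.85 = 1.08 g

1.08 g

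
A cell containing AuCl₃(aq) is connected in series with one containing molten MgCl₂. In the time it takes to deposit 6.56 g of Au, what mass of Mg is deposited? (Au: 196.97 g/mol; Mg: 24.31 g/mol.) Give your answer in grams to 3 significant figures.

n(Au) = 6.56 / 196.97 = 0.03330 mol
Au³⁺ + 3e⁻ → Au, so n(e⁻) = 3 × 0.03330 = 0.09990 mol
In series, the same 0.09990 mol of electrons flows through the second cell.
Mg²⁺ + 2e⁻ → Mg, so n(Mg) = 0.09990 / 2 = 0.04995 mol
m(Mg) = 0.04995 × 24.31 = 1.21 g

1.21 g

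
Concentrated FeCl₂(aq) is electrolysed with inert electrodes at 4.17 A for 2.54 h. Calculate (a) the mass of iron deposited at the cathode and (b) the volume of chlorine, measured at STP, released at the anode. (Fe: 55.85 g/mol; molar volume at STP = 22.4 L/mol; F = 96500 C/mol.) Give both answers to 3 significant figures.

Q = 4.17 × 9144 = 38130 C; n(e⁻) = 38130 / 96500 = 0.3951 mol
Cathode: Fe²⁺ + 2e⁻ → Fe → n(Fe) = 0.3951/2 = 0.1976 mol → 11.0 g
Anode: 2Cl⁻ → Cl₂ + 2e⁻ → n(Cl₂) = 0.3951/2 = 0.1976 mol → 4.43 L

11.0 g Fe; 4.43 L Cl₂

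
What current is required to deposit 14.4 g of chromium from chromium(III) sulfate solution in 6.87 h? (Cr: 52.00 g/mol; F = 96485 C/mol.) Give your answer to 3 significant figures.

3.24 A

n(Cr) = 14.4 / 52.00 = 0.2769 mol
Cr³⁺ + 3e⁻ → Cr, so n(e⁻) = 3 × 0.2769 = 0.8307 mol
Q = 0.8307 × 96485 = 80150 C
I = Q / t = 80150 / 24732 s = 3.24 A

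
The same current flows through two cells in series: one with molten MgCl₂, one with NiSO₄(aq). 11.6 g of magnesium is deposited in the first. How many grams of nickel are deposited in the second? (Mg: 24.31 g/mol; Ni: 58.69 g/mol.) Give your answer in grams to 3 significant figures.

28.0 g

n(Mg) = 11.6 / 24.31 = 0.4772 mol
Mg²⁺ + 2e⁻ → Mg, so n(e⁻) = 2 × 0.4772 = 0.9544 mol
Same current for the same time ⇒ same n(e⁻) = 0.9544 mol in both cells.
Ni²⁺ + 2e⁻ → Ni, so n(Ni) = 0.9544 / 2 = 0.4772 mol
m(Ni) = 0.4772 × 58.69 = 28.0 g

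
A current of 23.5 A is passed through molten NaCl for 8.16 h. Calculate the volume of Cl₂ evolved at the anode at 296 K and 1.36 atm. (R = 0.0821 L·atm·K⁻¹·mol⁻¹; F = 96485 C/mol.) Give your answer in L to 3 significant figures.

63.9 L

Q = 23.5 A × 29376 s = 6.903×10^5 C
n(e⁻) = Q/F = 6.903×10^5/96485 = 7.154 mol
2Cl⁻ → Cl₂ + 2e⁻, so n(Cl₂) = 7.154 / 2 = 3.577 mol
V = nRT/P = 3.577 × 0.0821 × 296 / 1.36 = 63.92 L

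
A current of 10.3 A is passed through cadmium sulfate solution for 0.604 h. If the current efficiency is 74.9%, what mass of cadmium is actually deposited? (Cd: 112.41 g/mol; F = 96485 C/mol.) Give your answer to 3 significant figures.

9.77 g

Q = 10.3 × 2174.4 = 22400 C
n(e⁻) = 22400 / 96485 = 0.2322 mol
Cd²⁺ + 2e⁻ → Cd, so theoretical m(Cd) = 0.1161 × 112.41 = 13.05 g
Actual mass = 74.9% × 13.05 = 9.77 g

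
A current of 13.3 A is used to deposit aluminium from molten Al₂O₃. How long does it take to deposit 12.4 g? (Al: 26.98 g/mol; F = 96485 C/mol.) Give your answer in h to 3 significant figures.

n(Al) = 12.4 / 26.98 = 0.4596 mol
Al³⁺ + 3e⁻ → Al, so n(e⁻) = 3 × 0.4596 = 1.379 mol
Q = 1.379 × 96485 = 1.331×10^5 C
t = Q / I = 1.331×10^5 / 13.3 = 10010 s = 2.78 h

2.78 h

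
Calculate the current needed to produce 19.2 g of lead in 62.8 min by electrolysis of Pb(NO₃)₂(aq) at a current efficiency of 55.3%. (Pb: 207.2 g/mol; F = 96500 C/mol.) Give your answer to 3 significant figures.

n(Pb) = 19.2 / 207.2 = 0.09266 mol
Pb²⁺ + 2e⁻ → Pb, so n(e⁻) = 2 × 0.09266 = 0.1853 mol
Q = 0.1853 × 96500 / 0.553 = 32340 C
I = Q / t = 32340 / 3768 s = 8.58 A

8.58 A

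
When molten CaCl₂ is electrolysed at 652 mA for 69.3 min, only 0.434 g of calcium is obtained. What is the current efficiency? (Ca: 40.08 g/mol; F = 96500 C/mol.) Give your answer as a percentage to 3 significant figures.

Q = 0.652 × 4158 = 2711 C
n(e⁻) = 2711 / 96500 = 0.02809 mol
Ca²⁺ + 2e⁻ → Ca, so theoretical n(Ca) = 0.01405 mol → 0.5631 g
Efficiency = 0.434 / 0.5631 = 0.7707 = 77.1%

77.1%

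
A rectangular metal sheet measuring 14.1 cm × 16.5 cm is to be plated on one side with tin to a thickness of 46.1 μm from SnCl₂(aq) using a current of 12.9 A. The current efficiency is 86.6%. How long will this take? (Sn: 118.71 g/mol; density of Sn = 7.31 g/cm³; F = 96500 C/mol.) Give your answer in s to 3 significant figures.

Plated area = 14.1 × 16.5 = 232.7 cm²
Volume = 232.7 × 46.1×10⁻⁴ cm = 1.073 cm³
m(Sn) = 1.073 × 7.31 = 7.844 g
n(Sn) = 7.844 / 118.71 = 0.06608 mol; n(e⁻) = 2 × 0.06608 = 0.1322 mol
Q = 0.1322 × 96500 / 0.866 = 14730 C
t = 14730 / 12.9 = 1142 s

1140 s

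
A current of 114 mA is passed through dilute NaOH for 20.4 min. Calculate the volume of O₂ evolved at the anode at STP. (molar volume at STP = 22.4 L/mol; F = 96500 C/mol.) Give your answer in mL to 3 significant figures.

8.10 mL

Charge passed = 0.114 × 1224 = 139.5 C
n(e⁻) = Q/F = 139.5/96500 = 0.001446 mol
2H₂O → O₂ + 4H⁺ + 4e⁻, so n(O₂) = 0.001446 / 4 = 3.615×10^-4 mol
V = 3.615×10^-4 × 22.4 = 0.008098 L
= 8.10 mL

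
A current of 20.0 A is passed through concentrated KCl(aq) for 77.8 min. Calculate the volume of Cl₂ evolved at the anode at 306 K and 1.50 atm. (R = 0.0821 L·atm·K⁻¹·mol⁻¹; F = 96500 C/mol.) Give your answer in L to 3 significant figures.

Q = 20.0 A × 4668 s = 93360 C
n(e⁻) = Q/F = 93360/96500 = 0.9675 mol
2Cl⁻ → Cl₂ + 2e⁻, so n(Cl₂) = 0.9675 / 2 = 0.4838 mol
V = nRT/P = 0.4838 × 0.0821 × 306 / 1.50 = 8.103 L

8.10 L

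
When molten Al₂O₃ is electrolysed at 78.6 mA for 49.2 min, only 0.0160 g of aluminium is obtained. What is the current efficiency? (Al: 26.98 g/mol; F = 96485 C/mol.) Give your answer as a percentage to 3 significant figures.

74.0%

Q = 0.0786 × 2952 = 232.0 C
n(e⁻) = 232.0 / 96485 = 0.002405 mol
Al³⁺ + 3e⁻ → Al, so theoretical n(Al) = 8.017×10^-4 mol → 0.02163 g
Efficiency = 0.0160 / 0.02163 = 0.7397 = 74.0%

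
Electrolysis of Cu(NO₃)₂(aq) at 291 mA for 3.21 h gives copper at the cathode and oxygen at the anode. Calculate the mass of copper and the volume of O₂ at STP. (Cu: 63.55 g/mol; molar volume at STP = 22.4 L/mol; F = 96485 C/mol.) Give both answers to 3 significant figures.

Q = 0.291 × 11556 = 3363 C; n(e⁻) = 3363 / 96485 = 0.03486 mol
Cathode: Cu²⁺ + 2e⁻ → Cu → n(Cu) = 0.03486/2 = 0.01743 mol → 1.11 g
Anode: 2H₂O → O₂ + 4H⁺ + 4e⁻ → n(O₂) = 0.03486/4 = 0.008715 mol → 0.195 L

1.11 g Cu; 0.195 L O₂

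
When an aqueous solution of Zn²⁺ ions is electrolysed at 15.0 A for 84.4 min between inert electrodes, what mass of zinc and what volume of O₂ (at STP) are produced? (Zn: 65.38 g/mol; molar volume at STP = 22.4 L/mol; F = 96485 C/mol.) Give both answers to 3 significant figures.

25.7 g Zn; 4.41 L O₂

Q = 15.0 × 5064 = 75960 C; n(e⁻) = 75960 / 96485 = 0.7873 mol
Cathode: Zn²⁺ + 2e⁻ → Zn → n(Zn) = 0.7873/2 = 0.3937 mol → 25.7 g
Anode: 2H₂O → O₂ + 4H⁺ + 4e⁻ → n(O₂) = 0.7873/4 = 0.1968 mol → 4.41 L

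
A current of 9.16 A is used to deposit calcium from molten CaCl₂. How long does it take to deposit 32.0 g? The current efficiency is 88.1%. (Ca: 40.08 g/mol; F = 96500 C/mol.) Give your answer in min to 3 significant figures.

318 min

n(Ca) = 32.0 / 40.08 = 0.7984 mol
Ca²⁺ + 2e⁻ → Ca, so n(e⁻) = 2 × 0.7984 = 1.597 mol
Q = 1.597 × 96500 / 0.881 = 1.749×10^5 C
t = Q / I = 1.749×10^5 / 9.16 = 19090 s = 318 min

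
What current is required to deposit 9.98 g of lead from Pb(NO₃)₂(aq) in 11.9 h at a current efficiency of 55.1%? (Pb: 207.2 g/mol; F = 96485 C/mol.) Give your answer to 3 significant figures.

n(Pb) = 9.98 / 207.2 = 0.04817 mol
Pb²⁺ + 2e⁻ → Pb, so n(e⁻) = 2 × 0.04817 = 0.09634 mol
Q = 0.09634 × 96485 / 0.551 = 16870 C
I = Q / t = 16870 / 42840 s = 0.394 A

0.394 A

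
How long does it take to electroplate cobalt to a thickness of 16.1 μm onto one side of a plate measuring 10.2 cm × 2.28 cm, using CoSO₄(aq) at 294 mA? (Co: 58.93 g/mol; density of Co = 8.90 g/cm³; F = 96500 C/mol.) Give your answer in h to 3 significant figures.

1.03 h

Plated area = 10.2 × 2.28 = 23.26 cm²
Volume = 23.26 × 16.1×10⁻⁴ cm = 0.03745 cm³
m(Co) = 0.03745 × 8.90 = 0.3333 g
n(Co) = 0.3333 / 58.93 = 0.005656 mol; n(e⁻) = 2 × 0.005656 = 0.01131 mol
Q = 0.01131 × 96500 = 1091 C
t = 1091 / 0.294 = 3711 s = 1.03 h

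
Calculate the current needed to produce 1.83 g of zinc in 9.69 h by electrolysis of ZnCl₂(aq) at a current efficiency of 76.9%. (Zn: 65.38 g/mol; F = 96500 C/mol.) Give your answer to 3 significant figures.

n(Zn) = 1.83 / 65.38 = 0.02799 mol
Zn²⁺ + 2e⁻ → Zn, so n(e⁻) = 2 × 0.02799 = 0.05598 mol
Q = 0.05598 × 96500 / 0.769 = 7025 C
I = Q / t = 7025 / 34884 s = 0.201 A

0.201 A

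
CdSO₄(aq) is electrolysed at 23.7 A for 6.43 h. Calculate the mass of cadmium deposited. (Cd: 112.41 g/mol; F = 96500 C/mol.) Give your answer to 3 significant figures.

320 g

Q = It = 23.7 × 23148 = 5.486×10^5 C
n(e⁻) = 5.486×10^5 / 96500 = 5.685 mol
Cd²⁺ + 2e⁻ → Cd, so n(Cd) = 5.685 / 2 = 2.843 mol
m = 2.843 × 112.41 = 320 g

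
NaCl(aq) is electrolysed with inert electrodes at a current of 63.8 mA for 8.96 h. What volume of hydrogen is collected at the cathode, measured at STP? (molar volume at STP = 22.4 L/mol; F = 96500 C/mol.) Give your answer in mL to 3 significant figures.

Q = 0.0638 A × 32256 s = 2058 C
n(e⁻) = Q/F = 2058/96500 = 0.02133 mol
2H⁺ + 2e⁻ → H₂, so n(H₂) = 0.02133 / 2 = 0.01067 mol
V = 0.01067 × 22.4 = 0.2390 L
= 239 mL

239 mL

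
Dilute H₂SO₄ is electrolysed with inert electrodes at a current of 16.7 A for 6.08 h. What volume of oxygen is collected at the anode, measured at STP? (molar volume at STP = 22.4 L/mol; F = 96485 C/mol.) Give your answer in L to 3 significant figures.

21.2 L

Charge passed = 16.7 × 21888 = 3.655×10^5 C
Moles of electrons = 3.655×10^5 / 96485 = 3.788 mol
2H₂O → O₂ + 4H⁺ + 4e⁻, so n(O₂) = 3.788 / 4 = 0.9470 mol
V = 0.9470 × 22.4 = 21.21 L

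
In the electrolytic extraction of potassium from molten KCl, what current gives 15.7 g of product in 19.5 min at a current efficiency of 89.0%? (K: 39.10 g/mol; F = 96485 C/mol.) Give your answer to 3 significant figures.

n(K) = 15.7 / 39.10 = 0.4015 mol
K⁺ + e⁻ → K, so n(e⁻) = 0.4015 mol
Q = 0.4015 × 96485 / 0.890 = 43530 C
I = Q / t = 43530 / 1170 s = 37.2 A

37.2 A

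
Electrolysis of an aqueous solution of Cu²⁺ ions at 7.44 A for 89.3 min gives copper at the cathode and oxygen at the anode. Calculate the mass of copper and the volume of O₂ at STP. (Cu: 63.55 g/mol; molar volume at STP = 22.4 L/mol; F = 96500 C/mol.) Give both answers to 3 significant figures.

Q = 7.44 × 5358 = 39860 C; n(e⁻) = 39860 / 96500 = 0.4131 mol
Cathode: Cu²⁺ + 2e⁻ → Cu → n(Cu) = 0.4131/2 = 0.2066 mol → 13.1 g
Anode: 2H₂O → O₂ + 4H⁺ + 4e⁻ → n(O₂) = 0.4131/4 = 0.1033 mol → 2.31 L

13.1 g Cu; 2.31 L O₂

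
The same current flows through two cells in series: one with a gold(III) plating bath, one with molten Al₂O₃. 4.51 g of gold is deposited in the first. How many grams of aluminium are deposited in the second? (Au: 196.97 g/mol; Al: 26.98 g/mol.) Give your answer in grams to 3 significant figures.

0.618 g

n(Au) = 4.51 / 196.97 = 0.02290 mol
Au³⁺ + 3e⁻ → Au, so n(e⁻) = 3 × 0.02290 = 0.06870 mol
In series, the same 0.06870 mol of electrons flows through the second cell.
Al³⁺ + 3e⁻ → Al, so n(Al) = 0.06870 / 3 = 0.02290 mol
m(Al) = 0.02290 × 26.98 = 0.618 g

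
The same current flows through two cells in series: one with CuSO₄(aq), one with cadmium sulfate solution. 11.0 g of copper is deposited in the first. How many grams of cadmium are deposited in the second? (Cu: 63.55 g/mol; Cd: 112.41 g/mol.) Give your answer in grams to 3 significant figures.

19.5 g

n(Cu) = 11.0 / 63.55 = 0.1731 mol
Cu²⁺ + 2e⁻ → Cu, so n(e⁻) = 2 × 0.1731 = 0.3462 mol
In series, the same 0.3462 mol of electrons flows through the second cell.
Cd²⁺ + 2e⁻ → Cd, so n(Cd) = 0.3462 / 2 = 0.1731 mol
m(Cd) = 0.1731 × 112.41 = 19.5 g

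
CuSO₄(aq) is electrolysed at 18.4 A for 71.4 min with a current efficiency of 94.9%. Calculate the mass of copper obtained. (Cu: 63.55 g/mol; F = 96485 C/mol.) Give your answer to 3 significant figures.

24.6 g

Q = 18.4 × 4284 = 78830 C
n(e⁻) = 78830 / 96485 = 0.8170 mol
Cu²⁺ + 2e⁻ → Cu, so theoretical m(Cu) = 0.4085 × 63.55 = 25.96 g
Actual mass = 94.9% × 25.96 = 24.6 g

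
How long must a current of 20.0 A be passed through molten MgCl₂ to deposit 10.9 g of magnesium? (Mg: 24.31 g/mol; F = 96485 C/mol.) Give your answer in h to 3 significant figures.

1.20 h

n(Mg) = 10.9 / 24.31 = 0.4484 mol
Mg²⁺ + 2e⁻ → Mg, so n(e⁻) = 2 × 0.4484 = 0.8968 mol
Q = 0.8968 × 96485 = 86530 C
t = Q / I = 86530 / 20.0 = 4327 s = 1.20 h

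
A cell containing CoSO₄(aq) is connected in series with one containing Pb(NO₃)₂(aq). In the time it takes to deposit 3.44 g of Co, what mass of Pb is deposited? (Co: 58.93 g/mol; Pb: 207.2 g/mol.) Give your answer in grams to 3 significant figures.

12.1 g

n(Co) = 3.44 / 58.93 = 0.05837 mol
Co²⁺ + 2e⁻ → Co, so n(e⁻) = 2 × 0.05837 = 0.1167 mol
Same current for the same time ⇒ same n(e⁻) = 0.1167 mol in both cells.
Pb²⁺ + 2e⁻ → Pb, so n(Pb) = 0.1167 / 2 = 0.05835 mol
m(Pb) = 0.05835 × 207.2 = 12.1 g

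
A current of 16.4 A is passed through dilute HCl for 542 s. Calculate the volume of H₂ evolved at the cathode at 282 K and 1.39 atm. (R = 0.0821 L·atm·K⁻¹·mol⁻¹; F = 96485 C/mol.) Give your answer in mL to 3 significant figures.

Charge passed = 16.4 × 542 = 8889 C
Moles of electrons = 8889 / 96485 = 0.09213 mol
2H⁺ + 2e⁻ → H₂, so n(H₂) = 0.09213 / 2 = 0.04607 mol
V = nRT/P = 0.04607 × 0.0821 × 282 / 1.39 = 0.7674 L
= 767 mL

767 mL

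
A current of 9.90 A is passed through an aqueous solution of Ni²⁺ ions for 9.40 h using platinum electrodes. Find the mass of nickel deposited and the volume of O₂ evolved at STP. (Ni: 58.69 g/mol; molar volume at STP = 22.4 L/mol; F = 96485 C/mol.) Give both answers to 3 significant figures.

Q = 9.90 × 33840 = 3.350×10^5 C; n(e⁻) = 3.350×10^5 / 96485 = 3.472 mol
Cathode: Ni²⁺ + 2e⁻ → Ni → n(Ni) = 3.472/2 = 1.736 mol → 102 g
Anode: 2H₂O → O₂ + 4H⁺ + 4e⁻ → n(O₂) = 3.472/4 = 0.8680 mol → 19.4 L

102 g Ni; 19.4 L O₂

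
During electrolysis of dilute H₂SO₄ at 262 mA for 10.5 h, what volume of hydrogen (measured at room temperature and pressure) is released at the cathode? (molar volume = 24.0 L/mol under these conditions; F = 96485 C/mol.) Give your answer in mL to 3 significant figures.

Q = It = 0.262 × 37800 = 9904 C
n(e⁻) = Q/F = 9904/96485 = 0.1026 mol
2H⁺ + 2e⁻ → H₂, so n(H₂) = 0.1026 / 2 = 0.05130 mol
V = 0.05130 × 24.0 = 1.231 L
= 1230 mL

1230 mL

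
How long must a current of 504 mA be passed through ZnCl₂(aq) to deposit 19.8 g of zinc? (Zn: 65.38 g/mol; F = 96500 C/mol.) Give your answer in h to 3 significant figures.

n(Zn) = 19.8 / 65.38 = 0.3028 mol
Zn²⁺ + 2e⁻ → Zn, so n(e⁻) = 2 × 0.3028 = 0.6056 mol
Q = 0.6056 × 96500 = 58440 C
t = Q / I = 58440 / 0.504 = 1.160×10^5 s = 32.2 h

32.2 h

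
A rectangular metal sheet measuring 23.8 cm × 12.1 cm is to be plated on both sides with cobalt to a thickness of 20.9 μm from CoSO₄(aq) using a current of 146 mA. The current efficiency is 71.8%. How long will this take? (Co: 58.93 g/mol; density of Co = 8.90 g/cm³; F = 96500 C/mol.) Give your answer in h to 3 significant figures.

Plated area = 2 × 23.8 × 12.1 = 576.0 cm²
Volume = 576.0 × 20.9×10⁻⁴ cm = 1.204 cm³
m(Co) = 1.204 × 8.90 = 10.72 g
n(Co) = 10.72 / 58.93 = 0.1819 mol; n(e⁻) = 2 × 0.1819 = 0.3638 mol
Q = 0.3638 × 96500 / 0.718 = 48900 C
t = 48900 / 0.146 = 3.349×10^5 s = 93.0 h

93.0 h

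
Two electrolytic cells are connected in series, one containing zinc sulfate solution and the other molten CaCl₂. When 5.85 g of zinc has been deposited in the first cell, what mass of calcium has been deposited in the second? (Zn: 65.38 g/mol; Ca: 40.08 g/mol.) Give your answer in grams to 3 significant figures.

3.59 g

n(Zn) = 5.85 / 65.38 = 0.08948 mol
Zn²⁺ + 2e⁻ → Zn, so n(e⁻) = 2 × 0.08948 = 0.1790 mol
The cells are in series, so the same charge (and hence the same n(e⁻) = 0.1790 mol) passes through both.
Ca²⁺ + 2e⁻ → Ca, so n(Ca) = 0.1790 / 2 = 0.08950 mol
m(Ca) = 0.08950 × 40.08 = 3.59 g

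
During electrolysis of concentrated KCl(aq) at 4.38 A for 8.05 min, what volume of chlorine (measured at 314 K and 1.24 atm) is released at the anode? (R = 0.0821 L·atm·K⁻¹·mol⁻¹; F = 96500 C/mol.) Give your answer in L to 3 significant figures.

0.228 L

Q = 4.38 A × 483 s = 2116 C
n(e⁻) = 2116 / 96500 = 0.02193 mol
2Cl⁻ → Cl₂ + 2e⁻, so n(Cl₂) = 0.02193 / 2 = 0.01097 mol
V = nRT/P = 0.01097 × 0.0821 × 314 / 1.24 = 0.2281 L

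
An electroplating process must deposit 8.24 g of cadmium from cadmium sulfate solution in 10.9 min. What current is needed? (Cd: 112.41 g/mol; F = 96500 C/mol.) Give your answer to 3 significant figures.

n(Cd) = 8.24 / 112.41 = 0.07330 mol
Cd²⁺ + 2e⁻ → Cd, so n(e⁻) = 2 × 0.07330 = 0.1466 mol
Q = 0.1466 × 96500 = 14150 C
I = Q / t = 14150 / 654 s = 21.6 A

21.6 A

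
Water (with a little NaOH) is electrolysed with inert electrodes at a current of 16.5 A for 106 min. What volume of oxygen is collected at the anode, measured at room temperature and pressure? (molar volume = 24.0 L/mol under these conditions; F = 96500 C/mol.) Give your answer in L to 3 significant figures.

6.52 L

Q = 16.5 A × 6360 s = 1.049×10^5 C
n(e⁻) = Q/F = 1.049×10^5/96500 = 1.087 mol
2H₂O → O₂ + 4H⁺ + 4e⁻, so n(O₂) = 1.087 / 4 = 0.2718 mol
V = 0.2718 × 24.0 = 6.523 L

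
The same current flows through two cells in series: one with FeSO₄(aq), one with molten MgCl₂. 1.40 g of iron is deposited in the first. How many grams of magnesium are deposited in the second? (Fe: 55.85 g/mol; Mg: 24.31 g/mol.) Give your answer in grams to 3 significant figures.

0.609 g

n(Fe) = 1.40 / 55.85 = 0.02507 mol
Fe²⁺ + 2e⁻ → Fe, so n(e⁻) = 2 × 0.02507 = 0.05014 mol
Since the cells are in series, n(e⁻) in the Mg cell is also 0.05014 mol.
Mg²⁺ + 2e⁻ → Mg, so n(Mg) = 0.05014 / 2 = 0.02507 mol
m(Mg) = 0.02507 × 24.31 = 0.609 g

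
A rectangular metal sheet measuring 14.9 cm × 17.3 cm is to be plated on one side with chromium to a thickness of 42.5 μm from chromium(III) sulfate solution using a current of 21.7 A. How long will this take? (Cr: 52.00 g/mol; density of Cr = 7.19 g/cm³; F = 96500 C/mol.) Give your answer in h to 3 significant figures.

Plated area = 14.9 × 17.3 = 257.8 cm²
Volume = 257.8 × 42.5×10⁻⁴ cm = 1.096 cm³
m(Cr) = 1.096 × 7.19 = 7.880 g
n(Cr) = 7.880 / 52.00 = 0.1515 mol; n(e⁻) = 3 × 0.1515 = 0.4545 mol
Q = 0.4545 × 96500 = 43860 C
t = 43860 / 21.7 = 2021 s = 0.561 h

0.561 h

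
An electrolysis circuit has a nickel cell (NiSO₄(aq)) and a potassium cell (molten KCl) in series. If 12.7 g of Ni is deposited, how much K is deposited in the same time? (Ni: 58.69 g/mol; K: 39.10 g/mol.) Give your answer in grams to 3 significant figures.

16.9 g

n(Ni) = 12.7 / 58.69 = 0.2164 mol
Ni²⁺ + 2e⁻ → Ni, so n(e⁻) = 2 × 0.2164 = 0.4328 mol
Since the cells are in series, n(e⁻) in the K cell is also 0.4328 mol.
K⁺ + e⁻ → K, so n(K) = 0.4328 mol
m(K) = 0.4328 × 39.10 = 16.9 g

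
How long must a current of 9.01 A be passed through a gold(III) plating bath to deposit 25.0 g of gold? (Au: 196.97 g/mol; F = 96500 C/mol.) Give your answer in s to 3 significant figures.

n(Au) = 25.0 / 196.97 = 0.1269 mol
Au³⁺ + 3e⁻ → Au, so n(e⁻) = 3 × 0.1269 = 0.3807 mol
Q = 0.3807 × 96500 = 36740 C
t = Q / I = 36740 / 9.01 = 4078 s

4080 s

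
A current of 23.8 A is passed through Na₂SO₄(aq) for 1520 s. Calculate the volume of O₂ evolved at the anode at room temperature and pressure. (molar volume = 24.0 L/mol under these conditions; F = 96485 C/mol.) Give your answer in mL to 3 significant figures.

2250 mL

Q = It = 23.8 × 1520 = 36180 C
n(e⁻) = 36180 / 96485 = 0.3750 mol
2H₂O → O₂ + 4H⁺ + 4e⁻, so n(O₂) = 0.3750 / 4 = 0.09375 mol
V = 0.09375 × 24.0 = 2.250 L
= 2250 mL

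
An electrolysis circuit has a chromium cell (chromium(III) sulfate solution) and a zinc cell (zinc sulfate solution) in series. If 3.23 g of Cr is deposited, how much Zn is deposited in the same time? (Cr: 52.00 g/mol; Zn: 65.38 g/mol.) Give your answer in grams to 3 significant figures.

6.09 g

n(Cr) = 3.23 / 52.00 = 0.06212 mol
Cr³⁺ + 3e⁻ → Cr, so n(e⁻) = 3 × 0.06212 = 0.1864 mol
The cells are in series, so the same charge (and hence the same n(e⁻) = 0.1864 mol) passes through both.
Zn²⁺ + 2e⁻ → Zn, so n(Zn) = 0.1864 / 2 = 0.09320 mol
m(Zn) = 0.09320 × 65.38 = 6.09 g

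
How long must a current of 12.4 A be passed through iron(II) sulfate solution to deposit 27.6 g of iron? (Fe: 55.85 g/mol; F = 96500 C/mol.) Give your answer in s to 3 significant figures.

7690 s

n(Fe) = 27.6 / 55.85 = 0.4942 mol
Fe²⁺ + 2e⁻ → Fe, so n(e⁻) = 2 × 0.4942 = 0.9884 mol
Q = 0.9884 × 96500 = 95380 C
t = Q / I = 95380 / 12.4 = 7692 s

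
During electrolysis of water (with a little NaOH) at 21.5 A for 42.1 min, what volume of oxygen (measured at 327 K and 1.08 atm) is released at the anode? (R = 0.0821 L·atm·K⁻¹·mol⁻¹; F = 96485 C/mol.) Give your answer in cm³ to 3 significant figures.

Charge passed = 21.5 × 2526 = 54310 C
Moles of electrons = 54310 / 96485 = 0.5629 mol
2H₂O → O₂ + 4H⁺ + 4e⁻, so n(O₂) = 0.5629 / 4 = 0.1407 mol
V = nRT/P = 0.1407 × 0.0821 × 327 / 1.08 = 3.498 L
= 3500 cm³

3500 cm³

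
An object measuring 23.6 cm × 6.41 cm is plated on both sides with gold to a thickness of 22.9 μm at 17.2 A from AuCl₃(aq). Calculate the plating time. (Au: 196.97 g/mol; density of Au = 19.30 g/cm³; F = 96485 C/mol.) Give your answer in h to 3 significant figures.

Plated area = 2 × 23.6 × 6.41 = 302.6 cm²
Volume = 302.6 × 22.9×10⁻⁴ cm = 0.6930 cm³
m(Au) = 0.6930 × 19.30 = 13.37 g
n(Au) = 13.37 / 196.97 = 0.06788 mol; n(e⁻) = 3 × 0.06788 = 0.2036 mol
Q = 0.2036 × 96485 = 19640 C
t = 19640 / 17.2 = 1142 s = 0.317 h

0.317 h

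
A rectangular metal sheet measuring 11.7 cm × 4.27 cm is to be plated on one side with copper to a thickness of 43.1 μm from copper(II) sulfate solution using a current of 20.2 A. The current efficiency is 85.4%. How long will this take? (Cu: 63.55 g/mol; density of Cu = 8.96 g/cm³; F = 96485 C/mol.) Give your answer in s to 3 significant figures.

340 s

Plated area = 11.7 × 4.27 = 49.96 cm²
Volume = 49.96 × 43.1×10⁻⁴ cm = 0.2153 cm³
m(Cu) = 0.2153 × 8.96 = 1.929 g
n(Cu) = 1.929 / 63.55 = 0.03035 mol; n(e⁻) = 2 × 0.03035 = 0.06070 mol
Q = 0.06070 × 96485 / 0.854 = 6858 C
t = 6858 / 20.2 = 339.5 s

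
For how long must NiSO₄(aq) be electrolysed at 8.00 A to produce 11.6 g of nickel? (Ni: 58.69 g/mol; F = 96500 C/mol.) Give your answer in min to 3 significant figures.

n(Ni) = 11.6 / 58.69 = 0.1976 mol
Ni²⁺ + 2e⁻ → Ni, so n(e⁻) = 2 × 0.1976 = 0.3952 mol
Q = 0.3952 × 96500 = 38140 C
t = Q / I = 38140 / 8.00 = 4768 s = 79.5 min

79.5 min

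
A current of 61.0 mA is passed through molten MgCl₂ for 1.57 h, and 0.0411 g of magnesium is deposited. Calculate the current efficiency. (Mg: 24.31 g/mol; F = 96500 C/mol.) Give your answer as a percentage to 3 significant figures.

94.6%

Q = 0.0610 × 5652 = 344.8 C
n(e⁻) = 344.8 / 96500 = 0.003573 mol
Mg²⁺ + 2e⁻ → Mg, so theoretical n(Mg) = 0.001787 mol → 0.04344 g
Efficiency = 0.0411 / 0.04344 = 0.9461 = 94.6%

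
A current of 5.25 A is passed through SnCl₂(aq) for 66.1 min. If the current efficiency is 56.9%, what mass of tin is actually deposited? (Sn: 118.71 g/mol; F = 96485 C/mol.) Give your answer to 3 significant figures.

Q = 5.25 × 3966 = 20820 C
n(e⁻) = 20820 / 96485 = 0.2158 mol
Sn²⁺ + 2e⁻ → Sn, so theoretical m(Sn) = 0.1079 × 118.71 = 12.81 g
Actual mass = 56.9% × 12.81 = 7.29 g

7.29 g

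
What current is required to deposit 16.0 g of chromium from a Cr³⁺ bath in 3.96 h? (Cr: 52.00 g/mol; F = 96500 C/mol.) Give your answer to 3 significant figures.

n(Cr) = 16.0 / 52.00 = 0.3077 mol
Cr³⁺ + 3e⁻ → Cr, so n(e⁻) = 3 × 0.3077 = 0.9231 mol
Q = 0.9231 × 96500 = 89080 C
I = Q / t = 89080 / 14256 s = 6.25 A

6.25 A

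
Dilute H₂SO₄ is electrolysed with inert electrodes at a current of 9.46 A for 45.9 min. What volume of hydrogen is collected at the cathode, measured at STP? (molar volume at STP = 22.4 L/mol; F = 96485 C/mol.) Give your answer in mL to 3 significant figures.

Charge passed = 9.46 × 2754 = 26050 C
Moles of electrons = 26050 / 96485 = 0.2700 mol
2H⁺ + 2e⁻ → H₂, so n(H₂) = 0.2700 / 2 = 0.1350 mol
V = 0.1350 × 22.4 = 3.024 L
= 3020 mL

3020 mL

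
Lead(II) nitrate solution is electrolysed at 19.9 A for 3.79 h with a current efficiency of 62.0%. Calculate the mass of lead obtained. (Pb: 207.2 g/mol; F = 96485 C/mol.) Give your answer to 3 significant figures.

181 g

Q = 19.9 × 13644 = 2.715×10^5 C
n(e⁻) = 2.715×10^5 / 96485 = 2.814 mol
Pb²⁺ + 2e⁻ → Pb, so theoretical m(Pb) = 1.407 × 207.2 = 291.5 g
Actual mass = 62.0% × 291.5 = 181 g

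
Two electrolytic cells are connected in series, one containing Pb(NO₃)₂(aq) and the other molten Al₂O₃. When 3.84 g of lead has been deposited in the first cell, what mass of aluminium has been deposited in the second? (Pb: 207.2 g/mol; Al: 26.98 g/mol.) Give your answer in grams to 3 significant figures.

0.333 g

n(Pb) = 3.84 / 207.2 = 0.01853 mol
Pb²⁺ + 2e⁻ → Pb, so n(e⁻) = 2 × 0.01853 = 0.03706 mol
Same current for the same time ⇒ same n(e⁻) = 0.03706 mol in both cells.
Al³⁺ + 3e⁻ → Al, so n(Al) = 0.03706 / 3 = 0.01235 mol
m(Al) = 0.01235 × 26.98 = 0.333 g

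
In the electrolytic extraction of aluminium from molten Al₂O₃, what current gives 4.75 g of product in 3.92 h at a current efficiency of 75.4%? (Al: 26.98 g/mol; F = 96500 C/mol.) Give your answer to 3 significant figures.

4.79 A

n(Al) = 4.75 / 26.98 = 0.1761 mol
Al³⁺ + 3e⁻ → Al, so n(e⁻) = 3 × 0.1761 = 0.5283 mol
Q = 0.5283 × 96500 / 0.754 = 67610 C
I = Q / t = 67610 / 14112 s = 4.79 A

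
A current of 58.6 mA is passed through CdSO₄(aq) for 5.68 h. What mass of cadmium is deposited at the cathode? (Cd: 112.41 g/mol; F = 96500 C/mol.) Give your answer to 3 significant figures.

0.698 g

Q = 0.0586 A × 20448 s = 1198 C
n(e⁻) = Q/F = 1198/96500 = 0.01241 mol
Cd²⁺ + 2e⁻ → Cd, so n(Cd) = 0.01241 / 2 = 0.006205 mol
m = 0.006205 × 112.41 = 0.698 g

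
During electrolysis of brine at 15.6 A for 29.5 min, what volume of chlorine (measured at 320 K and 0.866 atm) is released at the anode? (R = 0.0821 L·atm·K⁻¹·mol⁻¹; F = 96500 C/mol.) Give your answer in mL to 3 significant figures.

4340 mL

Q = 15.6 A × 1770 s = 27610 C
n(e⁻) = Q/F = 27610/96500 = 0.2861 mol
2Cl⁻ → Cl₂ + 2e⁻, so n(Cl₂) = 0.2861 / 2 = 0.1431 mol
V = nRT/P = 0.1431 × 0.0821 × 320 / 0.866 = 4.341 L
= 4340 mL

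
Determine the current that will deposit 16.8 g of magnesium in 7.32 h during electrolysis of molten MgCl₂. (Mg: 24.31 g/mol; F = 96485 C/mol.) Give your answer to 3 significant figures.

5.06 A

n(Mg) = 16.8 / 24.31 = 0.6911 mol
Mg²⁺ + 2e⁻ → Mg, so n(e⁻) = 2 × 0.6911 = 1.382 mol
Q = 1.382 × 96485 = 1.333×10^5 C
I = Q / t = 1.333×10^5 / 26352 s = 5.06 A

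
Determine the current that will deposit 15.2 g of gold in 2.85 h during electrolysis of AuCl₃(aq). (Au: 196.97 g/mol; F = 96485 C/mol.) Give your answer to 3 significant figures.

n(Au) = 15.2 / 196.97 = 0.07717 mol
Au³⁺ + 3e⁻ → Au, so n(e⁻) = 3 × 0.07717 = 0.2315 mol
Q = 0.2315 × 96485 = 22340 C
I = Q / t = 22340 / 10260 s = 2.18 A

2.18 A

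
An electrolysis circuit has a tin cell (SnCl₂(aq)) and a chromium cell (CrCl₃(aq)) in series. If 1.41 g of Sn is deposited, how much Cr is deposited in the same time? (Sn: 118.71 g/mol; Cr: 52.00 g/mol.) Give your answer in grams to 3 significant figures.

n(Sn) = 1.41 / 118.71 = 0.01188 mol
Sn²⁺ + 2e⁻ → Sn, so n(e⁻) = 2 × 0.01188 = 0.02376 mol
Since the cells are in series, n(e⁻) in the Cr cell is also 0.02376 mol.
Cr³⁺ + 3e⁻ → Cr, so n(Cr) = 0.02376 / 3 = 0.007920 mol
m(Cr) = 0.007920 × 52.00 = 0.412 g

0.412 g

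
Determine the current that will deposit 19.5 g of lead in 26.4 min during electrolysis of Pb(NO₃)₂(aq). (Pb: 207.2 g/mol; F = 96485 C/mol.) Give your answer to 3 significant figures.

11.5 A

n(Pb) = 19.5 / 207.2 = 0.09411 mol
Pb²⁺ + 2e⁻ → Pb, so n(e⁻) = 2 × 0.09411 = 0.1882 mol
Q = 0.1882 × 96485 = 18160 C
I = Q / t = 18160 / 1584 s = 11.5 A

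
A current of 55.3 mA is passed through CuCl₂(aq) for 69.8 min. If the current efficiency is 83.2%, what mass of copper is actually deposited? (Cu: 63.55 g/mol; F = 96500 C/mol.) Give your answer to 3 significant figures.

0.0634 g

Q = 0.0553 × 4188 = 231.6 C
n(e⁻) = 231.6 / 96500 = 0.002400 mol
Cu²⁺ + 2e⁻ → Cu, so theoretical m(Cu) = 0.001200 × 63.55 = 0.07626 g
Actual mass = 83.2% × 0.07626 = 0.0634 g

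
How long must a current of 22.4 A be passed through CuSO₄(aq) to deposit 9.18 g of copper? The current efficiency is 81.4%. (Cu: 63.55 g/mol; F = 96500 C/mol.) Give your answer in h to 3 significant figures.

n(Cu) = 9.18 / 63.55 = 0.1445 mol
Cu²⁺ + 2e⁻ → Cu, so n(e⁻) = 2 × 0.1445 = 0.2890 mol
Q = 0.2890 × 96500 / 0.814 = 34260 C
t = Q / I = 34260 / 22.4 = 1529 s = 0.425 h

0.425 h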